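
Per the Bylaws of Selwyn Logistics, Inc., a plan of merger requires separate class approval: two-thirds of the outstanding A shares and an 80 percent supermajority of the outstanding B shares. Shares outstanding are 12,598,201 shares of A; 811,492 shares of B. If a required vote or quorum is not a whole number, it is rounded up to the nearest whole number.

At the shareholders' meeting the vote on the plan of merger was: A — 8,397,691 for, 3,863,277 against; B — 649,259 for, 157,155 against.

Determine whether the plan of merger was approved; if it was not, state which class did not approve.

Not approved — the A shares did not give the required vote.

A: 2/3 of 12598201 = 8398800.67, rounded up to 8398801; 8,398,801 required, 8,397,691 in favor — not approved.
B: 4/5 of 811492 = 649193.60, rounded up to 649194; 649,194 required, 649,259 in favor — approved.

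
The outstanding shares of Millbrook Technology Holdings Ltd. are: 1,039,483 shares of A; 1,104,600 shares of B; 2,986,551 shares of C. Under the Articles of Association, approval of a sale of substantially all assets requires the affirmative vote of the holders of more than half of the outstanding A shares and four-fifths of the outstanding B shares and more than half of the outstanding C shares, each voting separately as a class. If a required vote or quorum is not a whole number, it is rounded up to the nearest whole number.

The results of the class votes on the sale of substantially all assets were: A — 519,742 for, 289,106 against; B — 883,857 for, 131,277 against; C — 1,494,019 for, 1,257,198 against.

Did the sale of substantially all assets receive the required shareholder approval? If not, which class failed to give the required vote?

Approved — every class gave the required vote.

A: a majority of 1039483 is 519742; 519,742 required, 519,742 in favor — approved.
B: 4/5 of 1104600 = 883680; 883,680 required, 883,857 in favor — approved.
C: a majority of 2986551 is 1493276; 1,493,276 required, 1,494,019 in favor — approved.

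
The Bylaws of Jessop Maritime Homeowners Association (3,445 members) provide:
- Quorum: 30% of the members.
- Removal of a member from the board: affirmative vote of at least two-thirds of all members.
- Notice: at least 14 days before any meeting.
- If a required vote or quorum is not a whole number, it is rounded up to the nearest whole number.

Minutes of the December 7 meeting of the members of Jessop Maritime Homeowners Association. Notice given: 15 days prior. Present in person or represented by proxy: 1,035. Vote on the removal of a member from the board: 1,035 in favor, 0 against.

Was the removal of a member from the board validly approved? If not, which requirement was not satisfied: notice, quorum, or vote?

Notice: 15 days given; 14 required. Satisfied.
Quorum: 30% of 3,445 = 1,033.50, rounded up to 1,034; 1,035 present. Satisfied.
Vote: requires two-thirds of all members (3,445); 2/3 of 3445 = 2296.67, rounded up to 2297, so 2,297 needed; 1,035 in favor. Not satisfied.

Invalid — vote requirement not satisfied.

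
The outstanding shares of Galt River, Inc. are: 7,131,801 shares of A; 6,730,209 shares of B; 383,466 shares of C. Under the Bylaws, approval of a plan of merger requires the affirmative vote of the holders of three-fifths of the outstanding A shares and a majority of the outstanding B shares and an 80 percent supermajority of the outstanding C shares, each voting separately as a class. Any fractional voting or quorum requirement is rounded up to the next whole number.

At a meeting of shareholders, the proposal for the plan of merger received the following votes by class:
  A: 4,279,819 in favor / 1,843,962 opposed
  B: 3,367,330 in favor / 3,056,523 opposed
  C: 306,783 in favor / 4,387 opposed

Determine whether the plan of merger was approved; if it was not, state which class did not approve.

Approved — every class gave the required vote.

A: 3/5 of 7131801 = 4279080.60, rounded up to 4279081; 4,279,081 required, 4,279,819 in favor — approved.
B: a majority of 6730209 is 3365105; 3,365,105 required, 3,367,330 in favor — approved.
C: 4/5 of 383466 = 306772.80, rounded up to 306773; 306,773 required, 306,783 in favor — approved.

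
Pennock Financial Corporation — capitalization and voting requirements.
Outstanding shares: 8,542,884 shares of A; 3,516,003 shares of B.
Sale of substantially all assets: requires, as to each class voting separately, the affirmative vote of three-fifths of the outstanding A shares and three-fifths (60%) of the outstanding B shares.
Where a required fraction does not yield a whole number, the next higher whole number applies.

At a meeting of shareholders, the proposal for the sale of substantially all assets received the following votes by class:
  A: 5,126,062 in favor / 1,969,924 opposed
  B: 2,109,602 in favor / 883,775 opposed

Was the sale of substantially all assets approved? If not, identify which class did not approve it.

Approved — every class gave the required vote.

A: 3/5 of 8542884 = 5125730.40, rounded up to 5125731; 5,125,731 required, 5,126,062 in favor — approved.
B: 3/5 of 3516003 = 2109601.80, rounded up to 2109602; 2,109,602 required, 2,109,602 in favor — approved.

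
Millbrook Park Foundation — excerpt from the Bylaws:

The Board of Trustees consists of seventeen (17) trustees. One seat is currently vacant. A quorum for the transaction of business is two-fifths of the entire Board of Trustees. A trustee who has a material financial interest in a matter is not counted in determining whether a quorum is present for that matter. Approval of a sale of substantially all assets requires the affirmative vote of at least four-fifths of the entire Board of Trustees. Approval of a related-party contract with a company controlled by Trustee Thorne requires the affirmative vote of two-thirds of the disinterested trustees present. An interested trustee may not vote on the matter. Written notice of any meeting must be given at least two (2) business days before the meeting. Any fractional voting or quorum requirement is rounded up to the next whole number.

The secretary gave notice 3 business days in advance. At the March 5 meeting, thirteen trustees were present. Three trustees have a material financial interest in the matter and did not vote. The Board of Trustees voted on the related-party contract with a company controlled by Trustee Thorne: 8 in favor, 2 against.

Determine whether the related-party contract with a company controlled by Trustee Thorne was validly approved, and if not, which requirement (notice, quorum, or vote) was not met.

Notice: 3 business days given; 2 required (3 ≥ 2). Satisfied.
Quorum: 13 present, but the 3 interested trustees do not count, leaving 10. Quorum is 7. Satisfied.
Vote: the related-party contract with a company controlled by Trustee Thorne requires two-thirds of the disinterested trustees present (13 − 3 = 10). 2/3 of 10 = 6.67, rounded up to 7, so 7 affirmative votes are needed; 8 voted in favor. Satisfied.

Valid — all requirements satisfied.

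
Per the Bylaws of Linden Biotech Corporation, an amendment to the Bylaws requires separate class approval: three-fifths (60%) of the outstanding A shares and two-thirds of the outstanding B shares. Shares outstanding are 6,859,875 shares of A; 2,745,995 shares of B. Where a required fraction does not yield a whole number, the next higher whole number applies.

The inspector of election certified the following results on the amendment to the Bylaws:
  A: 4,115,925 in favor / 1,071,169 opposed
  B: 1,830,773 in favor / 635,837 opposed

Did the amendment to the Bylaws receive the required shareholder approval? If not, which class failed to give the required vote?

Approved — every class gave the required vote.

A: 3/5 of 6859875 = 4115925; 4,115,925 required, 4,115,925 in favor — approved.
B: 2/3 of 2745995 = 1830663.33, rounded up to 1830664; 1,830,664 required, 1,830,773 in favor — approved.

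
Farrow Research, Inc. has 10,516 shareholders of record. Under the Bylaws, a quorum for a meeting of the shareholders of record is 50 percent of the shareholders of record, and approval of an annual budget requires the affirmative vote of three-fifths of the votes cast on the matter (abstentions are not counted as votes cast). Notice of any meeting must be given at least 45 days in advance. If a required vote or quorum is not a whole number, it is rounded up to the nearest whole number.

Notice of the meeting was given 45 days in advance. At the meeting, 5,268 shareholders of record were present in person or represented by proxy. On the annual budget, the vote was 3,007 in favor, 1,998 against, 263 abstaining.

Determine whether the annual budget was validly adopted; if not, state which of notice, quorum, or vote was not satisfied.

Valid — all requirements satisfied.

Notice: 45 days given; 45 required. Satisfied.
Quorum: 50% of 10,516 = 5,258; 5,268 present. Satisfied.
Vote: requires three-fifths of the votes cast (5,268 − 263 abstaining = 5,005); 3/5 of 5005 = 3003, so 3,003 needed; 3,007 in favor. Satisfied.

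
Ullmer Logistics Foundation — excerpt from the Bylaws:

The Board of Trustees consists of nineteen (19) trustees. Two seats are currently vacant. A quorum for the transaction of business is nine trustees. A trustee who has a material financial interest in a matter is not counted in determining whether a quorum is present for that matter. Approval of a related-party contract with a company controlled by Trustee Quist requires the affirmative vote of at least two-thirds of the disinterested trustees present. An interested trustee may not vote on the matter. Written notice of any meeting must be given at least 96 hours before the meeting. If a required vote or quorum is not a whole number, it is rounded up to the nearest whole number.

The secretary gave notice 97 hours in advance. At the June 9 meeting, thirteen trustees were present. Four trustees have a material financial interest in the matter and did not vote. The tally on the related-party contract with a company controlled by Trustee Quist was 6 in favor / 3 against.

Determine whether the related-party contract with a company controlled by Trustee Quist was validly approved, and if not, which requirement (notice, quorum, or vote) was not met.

Notice: 97 hours given; 96 required (97 ≥ 96). Satisfied.
Quorum: 13 present, but the 4 interested trustees do not count, leaving 9. Quorum is 9. Satisfied.
Vote: the related-party contract with a company controlled by Trustee Quist requires two-thirds of the disinterested trustees present (13 − 4 = 9). 2/3 of 9 = 6, so 6 affirmative votes are needed; 6 voted in favor. Satisfied.

Valid — all requirements satisfied.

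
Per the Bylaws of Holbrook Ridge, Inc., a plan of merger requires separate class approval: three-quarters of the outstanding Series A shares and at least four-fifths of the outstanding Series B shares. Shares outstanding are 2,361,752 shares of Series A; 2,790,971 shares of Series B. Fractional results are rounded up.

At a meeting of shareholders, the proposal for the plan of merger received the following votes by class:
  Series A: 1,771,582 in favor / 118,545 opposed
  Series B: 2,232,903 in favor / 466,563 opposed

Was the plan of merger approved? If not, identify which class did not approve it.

Approved — every class gave the required vote.

Series A: 3/4 of 2361752 = 1771314; 1,771,314 required, 1,771,582 in favor — approved.
Series B: 4/5 of 2790971 = 2232776.80, rounded up to 2232777; 2,232,777 required, 2,232,903 in favor — approved.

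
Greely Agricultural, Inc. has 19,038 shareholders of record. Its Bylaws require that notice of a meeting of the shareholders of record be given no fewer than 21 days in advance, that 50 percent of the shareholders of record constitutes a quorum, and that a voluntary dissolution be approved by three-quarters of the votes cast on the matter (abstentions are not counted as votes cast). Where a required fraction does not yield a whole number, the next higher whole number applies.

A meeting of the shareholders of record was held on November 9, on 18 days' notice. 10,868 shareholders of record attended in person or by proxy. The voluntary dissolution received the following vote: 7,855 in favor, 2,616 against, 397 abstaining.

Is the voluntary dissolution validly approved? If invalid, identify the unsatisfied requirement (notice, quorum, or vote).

Invalid — notice requirement not satisfied.

Notice: 18 days given; 21 required. Not satisfied.
Quorum: 50% of 19,038 = 9,519; 10,868 present. Satisfied.
Vote: requires three-fourths of the votes cast (10,868 − 397 abstaining = 10,471); 3/4 of 10471 = 7853.25, rounded up to 7854, so 7,854 needed; 7,855 in favor. Satisfied.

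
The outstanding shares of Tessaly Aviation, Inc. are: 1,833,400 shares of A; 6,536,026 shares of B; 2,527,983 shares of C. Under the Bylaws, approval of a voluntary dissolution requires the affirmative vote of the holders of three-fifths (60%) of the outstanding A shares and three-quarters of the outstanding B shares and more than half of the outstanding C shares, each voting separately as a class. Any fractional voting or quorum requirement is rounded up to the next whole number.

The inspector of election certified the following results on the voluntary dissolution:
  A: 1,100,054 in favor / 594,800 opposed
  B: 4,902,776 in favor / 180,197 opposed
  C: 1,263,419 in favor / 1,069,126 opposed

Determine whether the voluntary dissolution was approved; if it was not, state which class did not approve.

A: 3/5 of 1833400 = 1100040; 1,100,040 required, 1,100,054 in favor — approved.
B: 3/4 of 6536026 = 4902019.50, rounded up to 4902020; 4,902,020 required, 4,902,776 in favor — approved.
C: a majority of 2527983 is 1263992; 1,263,992 required, 1,263,419 in favor — not approved.

Not approved — the C shares did not give the required vote.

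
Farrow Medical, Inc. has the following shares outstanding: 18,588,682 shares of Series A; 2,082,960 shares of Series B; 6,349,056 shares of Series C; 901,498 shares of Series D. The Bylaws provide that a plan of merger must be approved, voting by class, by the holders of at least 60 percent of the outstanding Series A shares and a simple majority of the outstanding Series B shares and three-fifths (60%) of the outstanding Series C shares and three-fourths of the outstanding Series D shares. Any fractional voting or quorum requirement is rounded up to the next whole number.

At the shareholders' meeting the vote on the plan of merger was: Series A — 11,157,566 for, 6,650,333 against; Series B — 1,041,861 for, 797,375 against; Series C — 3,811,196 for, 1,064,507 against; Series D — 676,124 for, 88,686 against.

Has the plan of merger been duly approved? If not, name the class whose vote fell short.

Series A: 3/5 of 18588682 = 11153209.20, rounded up to 11153210; 11,153,210 required, 11,157,566 in favor — approved.
Series B: a majority of 2082960 is 1041481; 1,041,481 required, 1,041,861 in favor — approved.
Series C: 3/5 of 6349056 = 3809433.60, rounded up to 3809434; 3,809,434 required, 3,811,196 in favor — approved.
Series D: 3/4 of 901498 = 676123.50, rounded up to 676124; 676,124 required, 676,124 in favor — approved.

Approved — every class gave the required vote.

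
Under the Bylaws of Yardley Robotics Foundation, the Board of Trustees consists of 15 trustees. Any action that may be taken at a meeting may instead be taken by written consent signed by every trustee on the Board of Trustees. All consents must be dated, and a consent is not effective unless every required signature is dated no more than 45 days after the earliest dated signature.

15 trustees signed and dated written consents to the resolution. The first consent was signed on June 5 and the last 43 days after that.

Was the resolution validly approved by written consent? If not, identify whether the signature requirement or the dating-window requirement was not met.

Effective — both the signature and dating-window requirements are satisfied.

Signatures required: all of 15 — unanimous means all 15, so 15 needed; 15 signed. Sufficient.
Dating window: the latest signature is 43 days after the earliest; the limit is 45 days. Within the window.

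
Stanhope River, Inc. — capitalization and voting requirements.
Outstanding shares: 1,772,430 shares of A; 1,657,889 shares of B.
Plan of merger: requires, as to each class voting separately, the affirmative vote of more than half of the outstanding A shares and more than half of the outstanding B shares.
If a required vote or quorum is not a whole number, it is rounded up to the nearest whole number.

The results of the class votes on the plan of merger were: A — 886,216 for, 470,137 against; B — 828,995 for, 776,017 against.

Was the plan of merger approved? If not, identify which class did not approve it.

A: a majority of 1772430 is 886216; 886,216 required, 886,216 in favor — approved.
B: a majority of 1657889 is 828945; 828,945 required, 828,995 in favor — approved.

Approved — every class gave the required vote.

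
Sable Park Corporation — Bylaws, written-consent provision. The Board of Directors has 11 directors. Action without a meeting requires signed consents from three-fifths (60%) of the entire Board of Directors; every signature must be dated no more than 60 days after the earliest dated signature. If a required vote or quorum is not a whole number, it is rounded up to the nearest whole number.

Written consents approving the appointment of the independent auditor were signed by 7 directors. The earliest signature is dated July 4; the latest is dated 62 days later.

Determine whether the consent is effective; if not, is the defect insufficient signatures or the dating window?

Not effective — dating-window requirement not satisfied.

Signatures required: three-fifths (60%) of 11 — 3/5 of 11 = 6.60, rounded up to 7, so 7 needed; 7 signed. Sufficient.
Dating window: the latest signature is 62 days after the earliest; the limit is 60 days. Outside the window.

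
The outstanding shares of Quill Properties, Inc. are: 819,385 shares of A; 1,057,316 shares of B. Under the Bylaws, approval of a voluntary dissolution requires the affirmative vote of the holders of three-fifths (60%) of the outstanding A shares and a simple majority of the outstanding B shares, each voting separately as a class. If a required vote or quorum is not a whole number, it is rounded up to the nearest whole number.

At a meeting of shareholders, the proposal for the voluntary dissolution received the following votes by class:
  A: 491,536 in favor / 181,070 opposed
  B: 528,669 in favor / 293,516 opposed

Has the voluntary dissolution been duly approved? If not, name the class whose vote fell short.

Not approved — the A shares did not give the required vote.

A: 3/5 of 819385 = 491631; 491,631 required, 491,536 in favor — not approved.
B: a majority of 1057316 is 528659; 528,659 required, 528,669 in favor — approved.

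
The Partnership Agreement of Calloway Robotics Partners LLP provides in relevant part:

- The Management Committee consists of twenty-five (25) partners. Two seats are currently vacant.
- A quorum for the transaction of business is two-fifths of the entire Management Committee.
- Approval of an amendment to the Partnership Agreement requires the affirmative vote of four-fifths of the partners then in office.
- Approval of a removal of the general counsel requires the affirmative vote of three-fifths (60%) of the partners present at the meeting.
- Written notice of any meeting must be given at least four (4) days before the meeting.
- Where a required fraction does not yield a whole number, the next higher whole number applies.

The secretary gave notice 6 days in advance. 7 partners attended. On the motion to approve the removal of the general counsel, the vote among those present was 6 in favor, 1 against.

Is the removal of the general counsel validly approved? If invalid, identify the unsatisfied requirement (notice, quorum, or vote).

Invalid — quorum requirement not satisfied.

Notice: 6 days given; 4 required (6 ≥ 4). Satisfied.
Quorum: 7 present; quorum is 10. Not satisfied.
Vote: the removal of the general counsel requires three-fifths of the partners present (7). 3/5 of 7 = 4.20, rounded up to 5, so 5 affirmative votes are needed; 6 voted in favor. Satisfied. (Moot — without a quorum no business can be validly transacted.)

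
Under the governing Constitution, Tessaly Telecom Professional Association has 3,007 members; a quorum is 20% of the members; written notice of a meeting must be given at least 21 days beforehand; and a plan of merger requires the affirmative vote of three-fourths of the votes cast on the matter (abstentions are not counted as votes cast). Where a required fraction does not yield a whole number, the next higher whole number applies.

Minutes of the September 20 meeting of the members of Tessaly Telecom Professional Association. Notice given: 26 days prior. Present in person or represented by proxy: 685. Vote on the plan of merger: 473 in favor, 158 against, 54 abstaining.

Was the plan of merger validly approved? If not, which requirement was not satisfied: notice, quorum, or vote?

Notice: 26 days given; 21 required. Satisfied.
Quorum: 20% of 3,007 = 601.40, rounded up to 602; 685 present. Satisfied.
Vote: requires three-fourths of the votes cast (685 − 54 abstaining = 631); 3/4 of 631 = 473.25, rounded up to 474, so 474 needed; 473 in favor. Not satisfied.

Invalid — vote requirement not satisfied.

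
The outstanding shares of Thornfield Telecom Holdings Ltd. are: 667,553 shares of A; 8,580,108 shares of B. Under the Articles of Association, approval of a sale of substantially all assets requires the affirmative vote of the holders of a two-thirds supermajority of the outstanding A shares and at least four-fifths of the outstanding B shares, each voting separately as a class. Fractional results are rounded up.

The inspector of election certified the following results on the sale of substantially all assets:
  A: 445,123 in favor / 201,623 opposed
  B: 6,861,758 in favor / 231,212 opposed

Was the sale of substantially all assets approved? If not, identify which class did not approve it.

Not approved — the B shares did not give the required vote.

A: 2/3 of 667553 = 445035.33, rounded up to 445036; 445,036 required, 445,123 in favor — approved.
B: 4/5 of 8580108 = 6864086.40, rounded up to 6864087; 6,864,087 required, 6,861,758 in favor — not approved.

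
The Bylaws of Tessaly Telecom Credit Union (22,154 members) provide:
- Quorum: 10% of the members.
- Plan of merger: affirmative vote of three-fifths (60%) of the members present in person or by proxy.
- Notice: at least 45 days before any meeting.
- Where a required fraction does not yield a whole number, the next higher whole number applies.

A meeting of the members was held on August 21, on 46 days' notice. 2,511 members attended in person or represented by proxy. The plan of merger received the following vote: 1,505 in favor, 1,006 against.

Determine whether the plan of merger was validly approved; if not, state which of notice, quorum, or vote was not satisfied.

Notice: 46 days given; 45 required. Satisfied.
Quorum: 10% of 22,154 = 2,215.40, rounded up to 2,216; 2,511 present. Satisfied.
Vote: requires three-fifths of those present (2,511); 3/5 of 2511 = 1506.60, rounded up to 1507, so 1,507 needed; 1,505 in favor. Not satisfied.

Invalid — vote requirement not satisfied.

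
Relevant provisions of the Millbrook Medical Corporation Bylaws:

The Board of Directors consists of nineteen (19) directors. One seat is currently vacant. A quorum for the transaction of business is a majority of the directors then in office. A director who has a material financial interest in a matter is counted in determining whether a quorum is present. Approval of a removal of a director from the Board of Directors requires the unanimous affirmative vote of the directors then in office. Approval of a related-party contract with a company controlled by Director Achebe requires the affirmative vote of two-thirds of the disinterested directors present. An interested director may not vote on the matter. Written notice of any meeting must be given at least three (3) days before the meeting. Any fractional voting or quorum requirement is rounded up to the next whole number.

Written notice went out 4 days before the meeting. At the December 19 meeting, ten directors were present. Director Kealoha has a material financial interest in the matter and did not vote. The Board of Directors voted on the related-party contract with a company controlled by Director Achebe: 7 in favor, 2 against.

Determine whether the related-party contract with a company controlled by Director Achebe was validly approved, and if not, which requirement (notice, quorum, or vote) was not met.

Notice: 4 days given; 3 required (4 ≥ 3). Satisfied.
Quorum: 10 present (interested directors count toward quorum); quorum is 10. Satisfied.
Vote: the related-party contract with a company controlled by Director Achebe requires two-thirds of the disinterested directors present (10 − 1 = 9). 2/3 of 9 = 6, so 6 affirmative votes are needed; 7 voted in favor. Satisfied.

Valid — all requirements satisfied.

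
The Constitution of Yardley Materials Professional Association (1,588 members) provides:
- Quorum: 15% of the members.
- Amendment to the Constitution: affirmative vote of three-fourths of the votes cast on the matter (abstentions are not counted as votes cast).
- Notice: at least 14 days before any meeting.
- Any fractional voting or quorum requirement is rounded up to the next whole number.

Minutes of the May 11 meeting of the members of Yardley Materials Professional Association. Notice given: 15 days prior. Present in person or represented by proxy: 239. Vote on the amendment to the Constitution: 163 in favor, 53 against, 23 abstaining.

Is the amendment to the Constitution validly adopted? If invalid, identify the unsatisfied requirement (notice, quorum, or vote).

Notice: 15 days given; 14 required. Satisfied.
Quorum: 15% of 1,588 = 238.20, rounded up to 239; 239 present. Satisfied.
Vote: requires three-fourths of the votes cast (239 − 23 abstaining = 216); 3/4 of 216 = 162, so 162 needed; 163 in favor. Satisfied.

Valid — all requirements satisfied.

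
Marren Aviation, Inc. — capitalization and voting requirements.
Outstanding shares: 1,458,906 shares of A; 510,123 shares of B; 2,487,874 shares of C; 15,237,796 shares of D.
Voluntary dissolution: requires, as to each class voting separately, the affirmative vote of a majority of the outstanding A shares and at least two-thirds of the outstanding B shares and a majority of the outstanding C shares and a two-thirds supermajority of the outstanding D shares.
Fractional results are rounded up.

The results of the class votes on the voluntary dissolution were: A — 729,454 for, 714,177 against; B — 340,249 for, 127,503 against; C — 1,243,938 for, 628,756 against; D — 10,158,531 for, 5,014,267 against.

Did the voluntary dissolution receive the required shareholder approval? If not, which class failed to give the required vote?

A: a majority of 1458906 is 729454; 729,454 required, 729,454 in favor — approved.
B: 2/3 of 510123 = 340082; 340,082 required, 340,249 in favor — approved.
C: a majority of 2487874 is 1243938; 1,243,938 required, 1,243,938 in favor — approved.
D: 2/3 of 15237796 = 10158530.67, rounded up to 10158531; 10,158,531 required, 10,158,531 in favor — approved.

Approved — every class gave the required vote.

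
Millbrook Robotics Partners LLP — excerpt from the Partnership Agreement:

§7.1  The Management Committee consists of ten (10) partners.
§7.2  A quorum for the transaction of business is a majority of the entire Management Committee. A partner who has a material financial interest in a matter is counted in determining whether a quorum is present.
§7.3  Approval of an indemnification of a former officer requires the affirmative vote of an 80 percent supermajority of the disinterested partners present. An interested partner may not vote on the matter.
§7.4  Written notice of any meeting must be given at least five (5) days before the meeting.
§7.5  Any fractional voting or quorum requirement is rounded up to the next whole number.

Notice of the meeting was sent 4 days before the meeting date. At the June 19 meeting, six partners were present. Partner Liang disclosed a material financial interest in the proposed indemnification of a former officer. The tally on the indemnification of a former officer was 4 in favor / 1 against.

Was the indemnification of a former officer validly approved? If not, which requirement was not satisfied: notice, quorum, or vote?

Notice: 4 days given; 5 required (4 < 5). Not satisfied.
Quorum: 6 present (interested partners count toward quorum); quorum is 6. Satisfied.
Vote: the indemnification of a former officer requires four-fifths of the disinterested partners present (6 − 1 = 5). 4/5 of 5 = 4, so 4 affirmative votes are needed; 4 voted in favor. Satisfied.

Invalid — notice requirement not satisfied.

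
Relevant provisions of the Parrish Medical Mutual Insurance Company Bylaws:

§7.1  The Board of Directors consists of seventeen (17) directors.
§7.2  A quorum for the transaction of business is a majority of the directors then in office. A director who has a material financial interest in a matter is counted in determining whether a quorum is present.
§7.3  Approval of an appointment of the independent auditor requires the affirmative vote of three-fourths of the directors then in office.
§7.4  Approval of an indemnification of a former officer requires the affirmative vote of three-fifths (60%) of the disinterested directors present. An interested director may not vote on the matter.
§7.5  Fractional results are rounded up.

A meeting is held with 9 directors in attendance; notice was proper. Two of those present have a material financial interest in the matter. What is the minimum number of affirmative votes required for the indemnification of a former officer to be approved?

The indemnification of a former officer requires three-fifths of the disinterested directors present (9 − 2 = 7).
3/5 of 7 = 4.20, rounded up to 5.

5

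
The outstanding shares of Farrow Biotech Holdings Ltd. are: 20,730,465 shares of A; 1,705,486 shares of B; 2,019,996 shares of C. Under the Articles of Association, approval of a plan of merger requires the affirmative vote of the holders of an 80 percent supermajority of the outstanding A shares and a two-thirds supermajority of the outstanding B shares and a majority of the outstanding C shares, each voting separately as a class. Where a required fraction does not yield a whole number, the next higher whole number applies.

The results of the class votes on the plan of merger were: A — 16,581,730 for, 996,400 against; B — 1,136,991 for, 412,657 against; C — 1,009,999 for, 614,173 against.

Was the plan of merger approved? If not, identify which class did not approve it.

A: 4/5 of 20730465 = 16584372; 16,584,372 required, 16,581,730 in favor — not approved.
B: 2/3 of 1705486 = 1136990.67, rounded up to 1136991; 1,136,991 required, 1,136,991 in favor — approved.
C: a majority of 2019996 is 1009999; 1,009,999 required, 1,009,999 in favor — approved.

Not approved — the A shares did not give the required vote.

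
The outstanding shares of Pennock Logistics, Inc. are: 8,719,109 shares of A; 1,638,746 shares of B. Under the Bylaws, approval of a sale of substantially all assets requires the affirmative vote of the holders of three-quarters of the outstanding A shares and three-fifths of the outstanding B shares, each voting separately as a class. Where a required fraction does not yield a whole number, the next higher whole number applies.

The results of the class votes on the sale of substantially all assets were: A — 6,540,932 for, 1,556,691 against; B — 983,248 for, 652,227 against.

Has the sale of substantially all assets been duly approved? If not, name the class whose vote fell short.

Approved — every class gave the required vote.

A: 3/4 of 8719109 = 6539331.75, rounded up to 6539332; 6,539,332 required, 6,540,932 in favor — approved.
B: 3/5 of 1638746 = 983247.60, rounded up to 983248; 983,248 required, 983,248 in favor — approved.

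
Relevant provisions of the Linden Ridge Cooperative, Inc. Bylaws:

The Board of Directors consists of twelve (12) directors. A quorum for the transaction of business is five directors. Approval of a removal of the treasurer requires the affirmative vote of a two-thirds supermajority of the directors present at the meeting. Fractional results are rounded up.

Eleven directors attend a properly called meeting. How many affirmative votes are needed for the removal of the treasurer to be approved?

8

The removal of the treasurer requires two-thirds of the directors present (11).
2/3 of 11 = 7.33, rounded up to 8.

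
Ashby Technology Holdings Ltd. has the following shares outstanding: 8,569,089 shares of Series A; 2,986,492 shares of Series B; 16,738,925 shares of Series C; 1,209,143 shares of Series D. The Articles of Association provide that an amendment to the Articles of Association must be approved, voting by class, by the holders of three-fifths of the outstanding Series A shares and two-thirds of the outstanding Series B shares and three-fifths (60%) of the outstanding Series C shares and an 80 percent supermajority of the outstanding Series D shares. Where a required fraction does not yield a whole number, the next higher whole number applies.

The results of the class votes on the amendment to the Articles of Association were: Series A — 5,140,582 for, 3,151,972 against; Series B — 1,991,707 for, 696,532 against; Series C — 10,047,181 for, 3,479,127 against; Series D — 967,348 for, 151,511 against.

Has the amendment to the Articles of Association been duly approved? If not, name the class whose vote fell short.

Not approved — the Series A shares did not give the required vote.

Series A: 3/5 of 8569089 = 5141453.40, rounded up to 5141454; 5,141,454 required, 5,140,582 in favor — not approved.
Series B: 2/3 of 2986492 = 1990994.67, rounded up to 1990995; 1,990,995 required, 1,991,707 in favor — approved.
Series C: 3/5 of 16738925 = 10043355; 10,043,355 required, 10,047,181 in favor — approved.
Series D: 4/5 of 1209143 = 967314.40, rounded up to 967315; 967,315 required, 967,348 in favor — approved.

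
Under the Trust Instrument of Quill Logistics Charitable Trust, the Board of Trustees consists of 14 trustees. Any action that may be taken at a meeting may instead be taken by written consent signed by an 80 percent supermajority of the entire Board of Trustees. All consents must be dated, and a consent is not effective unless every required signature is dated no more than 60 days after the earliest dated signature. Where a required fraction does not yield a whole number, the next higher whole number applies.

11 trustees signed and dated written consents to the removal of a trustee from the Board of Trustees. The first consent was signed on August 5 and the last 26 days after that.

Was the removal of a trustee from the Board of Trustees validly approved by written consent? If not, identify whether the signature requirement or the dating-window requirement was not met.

Signatures required: an 80 percent supermajority of 14 — 4/5 of 14 = 11.20, rounded up to 12, so 12 needed; 11 signed. Insufficient.
Dating window: the latest signature is 26 days after the earliest; the limit is 60 days. Within the window.

Not effective — insufficient signatures.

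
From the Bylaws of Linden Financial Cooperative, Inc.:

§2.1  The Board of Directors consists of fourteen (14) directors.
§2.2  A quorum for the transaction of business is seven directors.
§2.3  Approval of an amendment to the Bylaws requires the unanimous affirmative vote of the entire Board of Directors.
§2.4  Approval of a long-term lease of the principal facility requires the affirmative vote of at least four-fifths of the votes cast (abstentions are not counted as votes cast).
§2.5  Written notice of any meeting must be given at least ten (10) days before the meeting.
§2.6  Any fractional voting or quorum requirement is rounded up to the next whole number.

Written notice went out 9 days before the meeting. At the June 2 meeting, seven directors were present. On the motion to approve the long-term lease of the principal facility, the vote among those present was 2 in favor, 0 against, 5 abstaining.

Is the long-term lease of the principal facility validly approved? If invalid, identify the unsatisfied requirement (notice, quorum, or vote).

Notice: 9 days given; 10 required (9 < 10). Not satisfied.
Quorum: 7 present; quorum is 7. Satisfied.
Vote: the long-term lease of the principal facility requires four-fifths of the votes cast (7 present − 5 abstaining = 2). 4/5 of 2 = 1.60, rounded up to 2, so 2 affirmative votes are needed; 2 voted in favor. Satisfied.

Invalid — notice requirement not satisfied.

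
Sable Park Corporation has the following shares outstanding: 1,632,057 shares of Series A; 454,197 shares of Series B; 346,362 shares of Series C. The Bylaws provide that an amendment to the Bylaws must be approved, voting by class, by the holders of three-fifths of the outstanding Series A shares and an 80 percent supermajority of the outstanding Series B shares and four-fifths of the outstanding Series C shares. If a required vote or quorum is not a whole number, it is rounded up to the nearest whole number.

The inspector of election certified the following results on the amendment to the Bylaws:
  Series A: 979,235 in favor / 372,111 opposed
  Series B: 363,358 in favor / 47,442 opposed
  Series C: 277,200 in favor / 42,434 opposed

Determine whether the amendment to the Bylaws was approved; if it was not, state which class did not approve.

Series A: 3/5 of 1632057 = 979234.20, rounded up to 979235; 979,235 required, 979,235 in favor — approved.
Series B: 4/5 of 454197 = 363357.60, rounded up to 363358; 363,358 required, 363,358 in favor — approved.
Series C: 4/5 of 346362 = 277089.60, rounded up to 277090; 277,090 required, 277,200 in favor — approved.

Approved — every class gave the required vote.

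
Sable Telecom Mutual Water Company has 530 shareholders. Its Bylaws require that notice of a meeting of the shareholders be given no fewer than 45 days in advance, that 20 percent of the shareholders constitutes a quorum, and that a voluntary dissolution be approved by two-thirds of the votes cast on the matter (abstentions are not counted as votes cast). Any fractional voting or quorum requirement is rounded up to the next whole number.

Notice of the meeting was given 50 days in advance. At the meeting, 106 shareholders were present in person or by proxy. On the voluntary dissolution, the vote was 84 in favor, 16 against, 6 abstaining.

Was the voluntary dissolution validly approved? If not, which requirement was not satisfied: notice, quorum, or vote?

Notice: 50 days given; 45 required. Satisfied.
Quorum: 20% of 530 = 106; 106 present. Satisfied.
Vote: requires two-thirds of the votes cast (106 − 6 abstaining = 100); 2/3 of 100 = 66.67, rounded up to 67, so 67 needed; 84 in favor. Satisfied.

Valid — all requirements satisfied.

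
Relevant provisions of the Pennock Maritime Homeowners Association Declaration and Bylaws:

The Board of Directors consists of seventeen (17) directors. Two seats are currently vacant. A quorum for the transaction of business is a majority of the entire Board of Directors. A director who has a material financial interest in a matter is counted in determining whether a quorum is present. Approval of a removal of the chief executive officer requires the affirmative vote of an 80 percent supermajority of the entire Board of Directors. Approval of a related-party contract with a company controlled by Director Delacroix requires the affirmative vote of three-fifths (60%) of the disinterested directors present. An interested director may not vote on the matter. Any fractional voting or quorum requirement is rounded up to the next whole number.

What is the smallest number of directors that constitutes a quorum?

9

A majority of 17 is 9.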